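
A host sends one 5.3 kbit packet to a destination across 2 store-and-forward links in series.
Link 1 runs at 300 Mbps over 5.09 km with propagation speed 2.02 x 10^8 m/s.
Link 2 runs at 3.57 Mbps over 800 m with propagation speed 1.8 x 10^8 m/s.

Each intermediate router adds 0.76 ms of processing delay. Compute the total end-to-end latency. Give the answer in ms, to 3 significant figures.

2.29 ms

L = 5300 bits.
Transmission delays (L/R per hop): 0.0176667, 1.48459 ms; sum = 1.50226 ms.
Propagation delays (d/s per hop): 0.025198, 0.00444444 ms; sum = 0.0296425 ms.
Processing at 1 router(s): 1 × 0.76 ms = 0.76 ms.
End-to-end = 2.29 ms.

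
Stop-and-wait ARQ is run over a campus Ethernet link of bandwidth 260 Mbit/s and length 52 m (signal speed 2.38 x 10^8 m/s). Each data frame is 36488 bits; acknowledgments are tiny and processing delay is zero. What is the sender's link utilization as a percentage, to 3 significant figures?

t_tx = L/R = 36488/260000000 = 0.000140338 s.
t_prop = 52/238000000 = 2.18487e-07 s; RTT = 4.36975e-07 s.
Cycle = t_tx + RTT = 0.000140775 s.
Utilization = t_tx / cycle = 0.000140338/0.000140775 = 99.7 %.

99.7 %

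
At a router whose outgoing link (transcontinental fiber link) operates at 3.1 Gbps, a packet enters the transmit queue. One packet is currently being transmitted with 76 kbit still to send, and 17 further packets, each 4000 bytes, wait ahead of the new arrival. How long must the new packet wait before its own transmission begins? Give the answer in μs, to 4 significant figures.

200.0 μs

Each queued packet: L/R = 32000/3100000000 = 10.3226 μs.
17 queued → 175.484 μs.
Plus remaining 76000 bits of current packet: 24.5161 μs.
Queuing delay = 200.0 μs.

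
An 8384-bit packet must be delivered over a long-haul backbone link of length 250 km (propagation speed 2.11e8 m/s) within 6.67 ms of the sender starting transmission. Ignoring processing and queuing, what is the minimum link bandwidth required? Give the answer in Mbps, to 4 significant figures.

1.528 Mbps

Propagation delay = 250000 / 211000000 = 1.18483 ms.
Transmission budget = 6.67 − 1.18483 = 5.48517 ms.
R ≥ L / t_tx = 8384 bits / 0.00548517 s = 1.528 Mbps.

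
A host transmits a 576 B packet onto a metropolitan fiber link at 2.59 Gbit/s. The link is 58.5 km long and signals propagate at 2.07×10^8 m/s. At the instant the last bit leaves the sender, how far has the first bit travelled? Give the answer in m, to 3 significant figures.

368 m

t_tx = L/R = 4608/2590000000 = 1.77915e-06 s.
Distance = s × t_tx = 2.07e+08 × 1.77915e-06 = 368 m.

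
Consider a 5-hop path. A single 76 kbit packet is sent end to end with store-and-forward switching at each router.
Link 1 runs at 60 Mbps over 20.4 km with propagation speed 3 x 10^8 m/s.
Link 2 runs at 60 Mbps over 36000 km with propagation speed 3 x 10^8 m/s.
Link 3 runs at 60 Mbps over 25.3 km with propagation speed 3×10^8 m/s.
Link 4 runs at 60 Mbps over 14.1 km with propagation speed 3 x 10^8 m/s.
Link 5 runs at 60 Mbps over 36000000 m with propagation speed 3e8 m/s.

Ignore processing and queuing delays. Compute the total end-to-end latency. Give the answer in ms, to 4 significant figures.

246.5 ms

L = 76000 bits.
Transmission delay per hop = L/R = 76000/60000000 = 1.26667 ms; 5 hops → 6.33333 ms.
Propagation delays (d/s per hop): 0.068, 120, 0.0843333, 0.047, 120 ms; sum = 240.199 ms.
End-to-end = 246.5 ms.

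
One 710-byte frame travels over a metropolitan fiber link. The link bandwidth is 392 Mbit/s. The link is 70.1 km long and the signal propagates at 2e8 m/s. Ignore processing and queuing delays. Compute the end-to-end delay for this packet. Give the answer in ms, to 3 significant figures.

L = 710 × 8 = 5680 bits.
Transmission delay = L/R = 5680 / 392000000 = 0.0144898 ms.
Propagation delay = d/s = 70100 m / 200000000 m/s = 0.3505 ms.
Total = 0.365 ms.

0.365 ms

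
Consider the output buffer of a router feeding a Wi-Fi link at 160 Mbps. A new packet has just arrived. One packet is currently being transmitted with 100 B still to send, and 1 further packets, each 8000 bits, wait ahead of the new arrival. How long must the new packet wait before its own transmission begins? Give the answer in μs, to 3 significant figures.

55.0 μs

Each queued packet: L/R = 8000/160000000 = 50 μs.
1 queued → 50 μs.
Plus remaining 800 bits of current packet: 5 μs.
Queuing delay = 55.0 μs.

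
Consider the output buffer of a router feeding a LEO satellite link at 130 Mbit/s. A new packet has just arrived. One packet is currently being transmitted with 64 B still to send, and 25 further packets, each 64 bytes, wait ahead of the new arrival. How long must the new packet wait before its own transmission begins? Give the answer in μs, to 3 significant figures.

102 μs

Each queued packet: L/R = 512/130000000 = 3.93846 μs.
25 queued → 98.4615 μs.
Plus remaining 512 bits of current packet: 3.93846 μs.
Queuing delay = 102 μs.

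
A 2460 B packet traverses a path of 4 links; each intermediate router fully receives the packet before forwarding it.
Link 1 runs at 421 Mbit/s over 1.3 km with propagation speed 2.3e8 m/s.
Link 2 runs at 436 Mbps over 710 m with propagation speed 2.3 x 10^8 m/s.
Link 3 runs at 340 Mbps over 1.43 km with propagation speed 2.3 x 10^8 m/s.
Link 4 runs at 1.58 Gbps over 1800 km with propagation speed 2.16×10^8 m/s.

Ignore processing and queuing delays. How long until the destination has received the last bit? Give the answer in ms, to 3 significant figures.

8.51 ms

L = 2460 × 8 = 19680 bits.
Transmission delays (L/R per hop): 0.0467458, 0.0451376, 0.0578824, 0.0124557 ms; sum = 0.162222 ms.
Propagation delays (d/s per hop): 0.00565217, 0.00308696, 0.00621739, 8.33333 ms; sum = 8.34829 ms.
End-to-end = 8.51 ms.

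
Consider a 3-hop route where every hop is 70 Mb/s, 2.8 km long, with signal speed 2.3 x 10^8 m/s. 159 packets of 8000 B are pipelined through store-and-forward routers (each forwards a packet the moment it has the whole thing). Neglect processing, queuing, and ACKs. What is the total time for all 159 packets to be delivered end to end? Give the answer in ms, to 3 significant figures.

147 ms

Per-hop transmission t_tx = L/R = 64000/70000000 = 0.914286 ms.
Per-hop propagation t_prop = 2800/2.3e+08 = 0.0121739 ms.
Pipeline fill: first packet needs 3·t_tx to clear all hops; remaining 158 packets each add one t_tx.
Total = (3+159-1)·t_tx + 3·t_prop = 161·0.914286 + 3·0.0121739 = 147 ms.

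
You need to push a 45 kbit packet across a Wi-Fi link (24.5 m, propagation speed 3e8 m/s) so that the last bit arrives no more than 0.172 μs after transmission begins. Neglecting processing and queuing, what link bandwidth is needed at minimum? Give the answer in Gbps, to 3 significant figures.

Propagation delay = 24.5 / 300000000 = 0.0816667 μs.
Transmission budget = 0.172 − 0.0816667 = 0.0903333 μs.
R ≥ L / t_tx = 45000 bits / 9.03333e-08 s = 498 Gbps.

498 Gbps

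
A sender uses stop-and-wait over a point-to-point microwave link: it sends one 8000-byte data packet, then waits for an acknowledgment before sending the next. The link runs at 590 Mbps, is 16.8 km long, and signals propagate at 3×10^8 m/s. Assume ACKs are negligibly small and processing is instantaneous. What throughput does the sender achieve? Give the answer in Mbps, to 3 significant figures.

t_tx = L/R = 64000/590000000 = 0.000108475 s.
t_prop = 16800/300000000 = 5.6e-05 s; RTT = 0.000112 s.
Cycle = t_tx + RTT = 0.000220475 s.
Throughput = L / cycle = 64000 / 0.000220475 = 290 Mbps.

290 Mbps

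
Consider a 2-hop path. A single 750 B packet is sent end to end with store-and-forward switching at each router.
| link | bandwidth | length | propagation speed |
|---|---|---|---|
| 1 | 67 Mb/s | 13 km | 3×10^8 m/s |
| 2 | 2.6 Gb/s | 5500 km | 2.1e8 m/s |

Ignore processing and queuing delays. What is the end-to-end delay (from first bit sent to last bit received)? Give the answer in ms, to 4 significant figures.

L = 750 × 8 = 6000 bits.
Transmission delays (L/R per hop): 0.0895522, 0.00230769 ms; sum = 0.0918599 ms.
Propagation delays (d/s per hop): 0.0433333, 26.1905 ms; sum = 26.2338 ms.
End-to-end = 26.33 ms.

26.33 ms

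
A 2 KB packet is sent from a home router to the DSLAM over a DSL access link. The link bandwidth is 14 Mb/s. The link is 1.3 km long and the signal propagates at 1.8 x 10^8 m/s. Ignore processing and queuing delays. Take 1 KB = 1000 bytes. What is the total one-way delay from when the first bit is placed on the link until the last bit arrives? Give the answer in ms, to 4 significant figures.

1.150 ms

L = 16000 bits.
Transmission delay = L/R = 16000 / 14000000 = 1.14286 ms.
Propagation delay = d/s = 1300 m / 180000000 m/s = 0.00722222 ms.
Total = 1.150 ms.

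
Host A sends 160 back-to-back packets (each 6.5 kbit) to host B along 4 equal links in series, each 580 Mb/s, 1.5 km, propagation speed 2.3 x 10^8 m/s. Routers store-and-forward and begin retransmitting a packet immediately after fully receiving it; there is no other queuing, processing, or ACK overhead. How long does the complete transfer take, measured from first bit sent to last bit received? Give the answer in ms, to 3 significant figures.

Per-hop transmission t_tx = L/R = 6500/580000000 = 0.0112069 ms.
Per-hop propagation t_prop = 1500/2.3e+08 = 0.00652174 ms.
Pipeline fill: first packet needs 4·t_tx to clear all hops; remaining 159 packets each add one t_tx.
Total = (4+160-1)·t_tx + 4·t_prop = 163·0.0112069 + 4·0.00652174 = 1.85 ms.

1.85 ms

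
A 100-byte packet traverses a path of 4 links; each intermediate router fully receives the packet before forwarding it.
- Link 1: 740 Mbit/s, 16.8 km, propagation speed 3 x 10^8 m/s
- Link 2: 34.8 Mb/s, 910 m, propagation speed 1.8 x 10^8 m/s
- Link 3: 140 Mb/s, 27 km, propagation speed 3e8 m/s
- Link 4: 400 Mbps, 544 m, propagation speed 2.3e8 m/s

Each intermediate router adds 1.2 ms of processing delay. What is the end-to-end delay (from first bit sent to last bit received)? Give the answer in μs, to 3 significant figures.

L = 100 × 8 = 800 bits.
Transmission delays (L/R per hop): 1.08108, 22.9885, 5.71429, 2 μs; sum = 31.7839 μs.
Propagation delays (d/s per hop): 56, 5.05556, 90, 2.36522 μs; sum = 153.421 μs.
Processing at 3 router(s): 3 × 1.2 ms = 3600 μs.
End-to-end = 3790 μs.

3790 μs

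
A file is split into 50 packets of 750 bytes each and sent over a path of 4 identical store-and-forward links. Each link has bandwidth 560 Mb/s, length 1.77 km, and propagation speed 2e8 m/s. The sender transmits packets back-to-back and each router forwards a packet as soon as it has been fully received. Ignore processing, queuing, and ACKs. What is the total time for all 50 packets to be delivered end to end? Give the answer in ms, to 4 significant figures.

Per-hop transmission t_tx = L/R = 6000/560000000 = 0.0107143 ms.
Per-hop propagation t_prop = 1770/200000000 = 0.00885 ms.
Pipeline fill: first packet needs 4·t_tx to clear all hops; remaining 49 packets each add one t_tx.
Total = (4+50-1)·t_tx + 4·t_prop = 53·0.0107143 + 4·0.00885 = 0.6033 ms.

0.6033 ms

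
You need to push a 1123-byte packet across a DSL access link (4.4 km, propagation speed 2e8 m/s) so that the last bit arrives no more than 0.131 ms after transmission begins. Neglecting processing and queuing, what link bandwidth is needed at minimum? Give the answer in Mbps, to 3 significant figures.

82.4 Mbps

L = 8984 bits.
Propagation delay = 4400 / 200000000 = 0.022 ms.
Transmission budget = 0.131 − 0.022 = 0.109 ms.
R ≥ L / t_tx = 8984 bits / 0.000109 s = 82.4 Mbps.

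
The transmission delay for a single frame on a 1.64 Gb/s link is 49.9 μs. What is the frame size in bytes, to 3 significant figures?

10200 bytes

L = R × t_tx = 1640000000 b/s × 4.99e-05 s = 81836 bits.
In bytes: 81836 / 8 = 10200 bytes.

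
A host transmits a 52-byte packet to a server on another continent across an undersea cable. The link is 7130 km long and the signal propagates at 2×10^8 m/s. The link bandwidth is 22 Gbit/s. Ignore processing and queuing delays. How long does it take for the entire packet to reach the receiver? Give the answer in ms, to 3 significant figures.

L = 52 × 8 = 416 bits.
Transmission delay = L/R = 416 / 22000000000 = 1.89091e-05 ms.
Propagation delay = d/s = 7130000 m / 200000000 m/s = 35.65 ms.
Total = 35.7 ms.

35.7 ms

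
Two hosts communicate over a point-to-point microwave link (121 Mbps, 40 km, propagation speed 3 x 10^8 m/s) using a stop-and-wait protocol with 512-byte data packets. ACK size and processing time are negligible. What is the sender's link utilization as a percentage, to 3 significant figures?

t_tx = L/R = 4096/121000000 = 3.38512e-05 s.
t_prop = 40000/300000000 = 0.000133333 s; RTT = 0.000266667 s.
Cycle = t_tx + RTT = 0.000300518 s.
Utilization = t_tx / cycle = 3.38512e-05/0.000300518 = 11.3 %.

11.3 %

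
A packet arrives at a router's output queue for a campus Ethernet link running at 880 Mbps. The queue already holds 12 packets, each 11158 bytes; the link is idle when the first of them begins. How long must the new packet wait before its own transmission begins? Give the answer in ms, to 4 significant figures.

Each queued packet: L/R = 89264/880000000 = 0.101436 ms.
12 queued → 1.21724 ms.
Queuing delay = 1.217 ms.

1.217 ms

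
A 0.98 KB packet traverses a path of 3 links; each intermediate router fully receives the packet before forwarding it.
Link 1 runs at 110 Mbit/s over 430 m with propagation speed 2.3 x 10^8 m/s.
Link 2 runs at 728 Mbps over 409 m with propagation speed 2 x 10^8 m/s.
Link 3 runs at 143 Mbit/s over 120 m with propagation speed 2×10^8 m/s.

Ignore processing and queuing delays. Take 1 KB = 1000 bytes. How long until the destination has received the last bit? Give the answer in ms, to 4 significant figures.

0.1414 ms

L = 7840 bits.
Transmission delays (L/R per hop): 0.0712727, 0.0107692, 0.0548252 ms; sum = 0.136867 ms.
Propagation delays (d/s per hop): 0.00186957, 0.002045, 0.0006 ms; sum = 0.00451457 ms.
End-to-end = 0.1414 ms.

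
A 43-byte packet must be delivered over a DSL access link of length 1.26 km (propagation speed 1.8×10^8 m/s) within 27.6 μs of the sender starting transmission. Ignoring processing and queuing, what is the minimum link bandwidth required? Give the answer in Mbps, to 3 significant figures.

L = 344 bits.
Propagation delay = 1260 / 180000000 = 7 μs.
Transmission budget = 27.6 − 7 = 20.6 μs.
R ≥ L / t_tx = 344 bits / 2.06e-05 s = 16.7 Mbps.

16.7 Mbps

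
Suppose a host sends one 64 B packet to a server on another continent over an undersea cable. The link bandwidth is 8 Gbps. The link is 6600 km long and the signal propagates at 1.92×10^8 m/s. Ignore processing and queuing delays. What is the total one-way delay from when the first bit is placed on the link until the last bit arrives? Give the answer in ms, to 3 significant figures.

L = 64 × 8 = 512 bits.
Transmission delay = L/R = 512 / 8000000000 = 6.4e-05 ms.
Propagation delay = d/s = 6600000 m / 192000000 m/s = 34.375 ms.
Total = 34.4 ms.

34.4 ms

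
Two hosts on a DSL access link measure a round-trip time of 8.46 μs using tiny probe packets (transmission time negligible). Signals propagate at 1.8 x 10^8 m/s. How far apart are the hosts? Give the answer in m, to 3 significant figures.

761 m

One-way propagation = RTT/2 = 4.23 μs.
d = s × t = 180000000 × 4.23e-06 = 761 m.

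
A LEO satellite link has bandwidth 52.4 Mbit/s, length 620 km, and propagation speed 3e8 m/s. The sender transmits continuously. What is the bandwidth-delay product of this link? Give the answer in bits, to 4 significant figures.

108300 bits

Propagation delay = 620000 / 300000000 = 0.00206667 s.
BDP = R × t_prop = 52400000 × 0.00206667 = 108293 bits.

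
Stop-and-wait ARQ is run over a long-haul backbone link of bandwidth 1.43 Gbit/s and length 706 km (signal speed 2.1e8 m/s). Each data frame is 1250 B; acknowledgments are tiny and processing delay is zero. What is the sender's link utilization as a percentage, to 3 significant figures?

t_tx = L/R = 10000/1430000000 = 6.99301e-06 s.
t_prop = 706000/210000000 = 0.0033619 s; RTT = 0.00672381 s.
Cycle = t_tx + RTT = 0.0067308 s.
Utilization = t_tx / cycle = 6.99301e-06/0.0067308 = 0.104 %.

0.104 %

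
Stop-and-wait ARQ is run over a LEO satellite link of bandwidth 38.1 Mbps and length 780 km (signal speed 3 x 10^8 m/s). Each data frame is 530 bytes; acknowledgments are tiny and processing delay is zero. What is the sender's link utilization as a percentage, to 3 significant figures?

t_tx = L/R = 4240/38100000 = 0.000111286 s.
t_prop = 780000/300000000 = 0.0026 s; RTT = 0.0052 s.
Cycle = t_tx + RTT = 0.00531129 s.
Utilization = t_tx / cycle = 0.000111286/0.00531129 = 2.10 %.

2.10 %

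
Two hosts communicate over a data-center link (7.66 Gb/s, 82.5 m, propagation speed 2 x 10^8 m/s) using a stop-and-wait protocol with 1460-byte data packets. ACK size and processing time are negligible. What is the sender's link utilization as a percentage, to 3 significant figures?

t_tx = L/R = 11680/7660000000 = 1.5248e-06 s.
t_prop = 82.5/200000000 = 4.125e-07 s; RTT = 8.25e-07 s.
Cycle = t_tx + RTT = 2.3498e-06 s.
Utilization = t_tx / cycle = 1.5248e-06/2.3498e-06 = 64.9 %.

64.9 %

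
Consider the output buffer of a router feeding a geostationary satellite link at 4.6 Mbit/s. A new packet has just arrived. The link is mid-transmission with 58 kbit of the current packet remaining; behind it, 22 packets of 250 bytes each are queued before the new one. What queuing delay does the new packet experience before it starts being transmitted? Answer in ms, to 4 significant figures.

Each queued packet: L/R = 2000/4600000 = 0.434783 ms.
22 queued → 9.56522 ms.
Plus remaining 58000 bits of current packet: 12.6087 ms.
Queuing delay = 22.17 ms.

22.17 ms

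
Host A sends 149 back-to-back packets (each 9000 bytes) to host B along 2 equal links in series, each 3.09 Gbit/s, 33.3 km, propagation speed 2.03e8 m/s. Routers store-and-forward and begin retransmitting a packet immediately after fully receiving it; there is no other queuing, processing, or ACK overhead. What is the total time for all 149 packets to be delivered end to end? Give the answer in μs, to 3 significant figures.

3820 μs

Per-hop transmission t_tx = L/R = 72000/3090000000 = 23.301 μs.
Per-hop propagation t_prop = 33300/2.03e+08 = 164.039 μs.
Pipeline fill: first packet needs 2·t_tx to clear all hops; remaining 148 packets each add one t_tx.
Total = (2+149-1)·t_tx + 2·t_prop = 150·23.301 + 2·164.039 = 3820 μs.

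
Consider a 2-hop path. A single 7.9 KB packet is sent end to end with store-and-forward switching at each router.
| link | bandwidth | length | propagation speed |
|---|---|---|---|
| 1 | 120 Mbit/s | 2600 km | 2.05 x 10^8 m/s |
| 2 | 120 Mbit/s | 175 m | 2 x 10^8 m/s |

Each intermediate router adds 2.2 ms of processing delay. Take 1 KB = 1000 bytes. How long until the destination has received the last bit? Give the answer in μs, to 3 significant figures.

15900 μs

L = 63200 bits.
Transmission delay per hop = L/R = 63200/120000000 = 526.667 μs; 2 hops → 1053.33 μs.
Propagation delays (d/s per hop): 12682.9, 0.875 μs; sum = 12683.8 μs.
Processing at 1 router(s): 1 × 2.2 ms = 2200 μs.
End-to-end = 15900 μs.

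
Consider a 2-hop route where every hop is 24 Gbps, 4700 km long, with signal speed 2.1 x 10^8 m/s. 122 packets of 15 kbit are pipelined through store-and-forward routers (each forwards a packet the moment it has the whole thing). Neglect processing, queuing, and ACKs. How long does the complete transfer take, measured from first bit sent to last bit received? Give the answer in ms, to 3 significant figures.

44.8 ms

Per-hop transmission t_tx = L/R = 15000/24000000000 = 0.000625 ms.
Per-hop propagation t_prop = 4700000/210000000 = 22.381 ms.
Pipeline fill: first packet needs 2·t_tx to clear all hops; remaining 121 packets each add one t_tx.
Total = (2+122-1)·t_tx + 2·t_prop = 123·0.000625 + 2·22.381 = 44.8 ms.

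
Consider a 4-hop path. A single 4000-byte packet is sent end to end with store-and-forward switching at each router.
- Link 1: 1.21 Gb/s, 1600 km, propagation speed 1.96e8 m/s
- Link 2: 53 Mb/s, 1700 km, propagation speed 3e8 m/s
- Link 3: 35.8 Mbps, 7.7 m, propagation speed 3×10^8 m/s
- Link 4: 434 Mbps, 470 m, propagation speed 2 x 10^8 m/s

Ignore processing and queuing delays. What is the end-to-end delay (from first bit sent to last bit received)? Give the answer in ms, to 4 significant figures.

L = 4000 × 8 = 32000 bits.
Transmission delays (L/R per hop): 0.0264463, 0.603774, 0.893855, 0.0737327 ms; sum = 1.59781 ms.
Propagation delays (d/s per hop): 8.16327, 5.66667, 2.56667e-05, 0.00235 ms; sum = 13.8323 ms.
End-to-end = 15.43 ms.

15.43 ms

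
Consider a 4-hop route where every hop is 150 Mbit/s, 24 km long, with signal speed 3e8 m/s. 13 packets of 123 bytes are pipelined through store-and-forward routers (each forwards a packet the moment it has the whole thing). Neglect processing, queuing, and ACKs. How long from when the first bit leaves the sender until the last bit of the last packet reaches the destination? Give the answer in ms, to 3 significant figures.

0.425 ms

Per-hop transmission t_tx = L/R = 984/150000000 = 0.00656 ms.
Per-hop propagation t_prop = 24000/300000000 = 0.08 ms.
Pipeline fill: first packet needs 4·t_tx to clear all hops; remaining 12 packets each add one t_tx.
Total = (4+13-1)·t_tx + 4·t_prop = 16·0.00656 + 4·0.08 = 0.425 ms.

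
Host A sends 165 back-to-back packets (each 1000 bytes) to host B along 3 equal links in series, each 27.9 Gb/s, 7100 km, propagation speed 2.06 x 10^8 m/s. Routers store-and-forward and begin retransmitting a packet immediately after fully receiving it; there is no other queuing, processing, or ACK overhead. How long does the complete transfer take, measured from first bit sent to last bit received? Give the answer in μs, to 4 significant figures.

103400 μs

Per-hop transmission t_tx = L/R = 8000/27900000000 = 0.286738 μs.
Per-hop propagation t_prop = 7100000/206000000 = 34466 μs.
Pipeline fill: first packet needs 3·t_tx to clear all hops; remaining 164 packets each add one t_tx.
Total = (3+165-1)·t_tx + 3·t_prop = 167·0.286738 + 3·34466 = 103400 μs.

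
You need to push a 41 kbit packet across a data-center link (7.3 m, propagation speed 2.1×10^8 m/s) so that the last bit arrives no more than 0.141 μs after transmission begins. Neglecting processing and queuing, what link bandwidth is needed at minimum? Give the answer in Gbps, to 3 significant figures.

386 Gbps

Propagation delay = 7.3 / 210000000 = 0.0347619 μs.
Transmission budget = 0.141 − 0.0347619 = 0.106238 μs.
R ≥ L / t_tx = 41000 bits / 1.06238e-07 s = 386 Gbps.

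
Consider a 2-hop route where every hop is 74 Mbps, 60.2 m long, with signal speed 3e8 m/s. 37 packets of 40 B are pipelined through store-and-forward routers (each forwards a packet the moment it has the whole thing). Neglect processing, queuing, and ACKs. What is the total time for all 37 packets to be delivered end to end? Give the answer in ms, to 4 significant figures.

0.1647 ms

Per-hop transmission t_tx = L/R = 320/74000000 = 0.00432432 ms.
Per-hop propagation t_prop = 60.2/300000000 = 0.000200667 ms.
Pipeline fill: first packet needs 2·t_tx to clear all hops; remaining 36 packets each add one t_tx.
Total = (2+37-1)·t_tx + 2·t_prop = 38·0.00432432 + 2·0.000200667 = 0.1647 ms.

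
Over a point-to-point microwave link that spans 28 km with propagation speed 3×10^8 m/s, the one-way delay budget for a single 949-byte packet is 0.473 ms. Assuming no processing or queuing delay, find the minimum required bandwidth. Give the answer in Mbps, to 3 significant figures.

L = 7592 bits.
Propagation delay = 28000 / 300000000 = 0.0933333 ms.
Transmission budget = 0.473 − 0.0933333 = 0.379667 ms.
R ≥ L / t_tx = 7592 bits / 0.000379667 s = 20.0 Mbps.

20.0 Mbps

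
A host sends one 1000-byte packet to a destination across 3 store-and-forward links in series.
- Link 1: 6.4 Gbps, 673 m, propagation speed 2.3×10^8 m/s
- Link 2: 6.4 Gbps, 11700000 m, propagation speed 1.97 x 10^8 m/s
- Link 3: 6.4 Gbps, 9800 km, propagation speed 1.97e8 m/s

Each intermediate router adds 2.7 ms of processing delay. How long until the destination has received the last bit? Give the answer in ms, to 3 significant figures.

115 ms

L = 1000 × 8 = 8000 bits.
Transmission delay per hop = L/R = 8000/6400000000 = 0.00125 ms; 3 hops → 0.00375 ms.
Propagation delays (d/s per hop): 0.00292609, 59.3909, 49.7462 ms; sum = 109.14 ms.
Processing at 2 router(s): 2 × 2.7 ms = 5.4 ms.
End-to-end = 115 ms.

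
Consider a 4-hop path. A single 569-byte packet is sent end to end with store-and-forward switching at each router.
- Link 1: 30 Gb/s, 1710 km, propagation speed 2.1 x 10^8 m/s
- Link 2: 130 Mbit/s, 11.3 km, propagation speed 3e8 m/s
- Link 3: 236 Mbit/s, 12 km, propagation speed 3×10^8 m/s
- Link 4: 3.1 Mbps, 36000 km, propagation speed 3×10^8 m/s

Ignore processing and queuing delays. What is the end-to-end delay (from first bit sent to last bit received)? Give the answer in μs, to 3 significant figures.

L = 569 × 8 = 4552 bits.
Transmission delays (L/R per hop): 0.151733, 35.0154, 19.2881, 1468.39 μs; sum = 1522.84 μs.
Propagation delays (d/s per hop): 8142.86, 37.6667, 40, 120000 μs; sum = 128221 μs.
End-to-end = 130000 μs.

130000 μs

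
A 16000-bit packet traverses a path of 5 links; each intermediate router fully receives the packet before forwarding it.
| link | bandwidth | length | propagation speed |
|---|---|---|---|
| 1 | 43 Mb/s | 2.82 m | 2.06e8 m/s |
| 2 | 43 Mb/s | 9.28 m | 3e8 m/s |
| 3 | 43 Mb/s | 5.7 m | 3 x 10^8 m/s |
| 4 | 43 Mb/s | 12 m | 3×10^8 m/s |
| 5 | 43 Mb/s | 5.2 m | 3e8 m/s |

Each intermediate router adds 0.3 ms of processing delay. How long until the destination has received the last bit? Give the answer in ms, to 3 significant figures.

3.06 ms

Transmission delay per hop = L/R = 16000/43000000 = 0.372093 ms; 5 hops → 1.86047 ms.
Propagation delays (d/s per hop): 1.36893e-05, 3.09333e-05, 1.9e-05, 4e-05, 1.73333e-05 ms; sum = 0.000120956 ms.
Processing at 4 router(s): 4 × 0.3 ms = 1.2 ms.
End-to-end = 3.06 ms.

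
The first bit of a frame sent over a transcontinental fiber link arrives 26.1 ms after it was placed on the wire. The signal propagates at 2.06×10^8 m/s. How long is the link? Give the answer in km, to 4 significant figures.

d = s × t_prop = 206000000 × 0.0261 = 5377 km.

5377 km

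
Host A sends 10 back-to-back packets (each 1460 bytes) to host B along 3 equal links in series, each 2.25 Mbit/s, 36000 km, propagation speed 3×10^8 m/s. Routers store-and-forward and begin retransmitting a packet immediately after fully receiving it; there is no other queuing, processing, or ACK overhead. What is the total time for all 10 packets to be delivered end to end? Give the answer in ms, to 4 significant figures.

422.3 ms

Per-hop transmission t_tx = L/R = 11680/2250000 = 5.19111 ms.
Per-hop propagation t_prop = 36000000/300000000 = 120 ms.
Pipeline fill: first packet needs 3·t_tx to clear all hops; remaining 9 packets each add one t_tx.
Total = (3+10-1)·t_tx + 3·t_prop = 12·5.19111 + 3·120 = 422.3 ms.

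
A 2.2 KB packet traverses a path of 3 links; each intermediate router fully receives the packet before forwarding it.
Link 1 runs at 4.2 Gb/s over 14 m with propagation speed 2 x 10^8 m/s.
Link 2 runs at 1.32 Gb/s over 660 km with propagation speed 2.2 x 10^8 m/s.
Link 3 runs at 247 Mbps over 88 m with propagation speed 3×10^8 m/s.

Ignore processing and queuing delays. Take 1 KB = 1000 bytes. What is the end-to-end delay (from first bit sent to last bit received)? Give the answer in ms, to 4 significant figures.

L = 17600 bits.
Transmission delays (L/R per hop): 0.00419048, 0.0133333, 0.0712551 ms; sum = 0.0887789 ms.
Propagation delays (d/s per hop): 7e-05, 3, 0.000293333 ms; sum = 3.00036 ms.
End-to-end = 3.089 ms.

3.089 ms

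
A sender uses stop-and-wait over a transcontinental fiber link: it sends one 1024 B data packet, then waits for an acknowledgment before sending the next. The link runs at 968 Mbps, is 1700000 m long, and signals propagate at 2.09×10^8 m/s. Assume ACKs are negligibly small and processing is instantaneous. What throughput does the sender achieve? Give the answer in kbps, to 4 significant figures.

t_tx = L/R = 8192/968000000 = 8.46281e-06 s.
t_prop = 1700000/209000000 = 0.00813397 s; RTT = 0.0162679 s.
Cycle = t_tx + RTT = 0.0162764 s.
Throughput = L / cycle = 8192 / 0.0162764 = 503.3 kbps.

503.3 kbps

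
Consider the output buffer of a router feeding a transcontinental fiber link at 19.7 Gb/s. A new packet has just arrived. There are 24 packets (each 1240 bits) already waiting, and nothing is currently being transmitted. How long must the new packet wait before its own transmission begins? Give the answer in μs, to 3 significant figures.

1.51 μs

Each queued packet: L/R = 1240/19700000000 = 0.0629442 μs.
24 queued → 1.51066 μs.
Queuing delay = 1.51 μs.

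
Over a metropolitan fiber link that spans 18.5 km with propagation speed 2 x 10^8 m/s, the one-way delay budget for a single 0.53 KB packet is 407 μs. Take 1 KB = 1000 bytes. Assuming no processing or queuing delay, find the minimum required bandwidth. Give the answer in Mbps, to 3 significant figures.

13.5 Mbps

L = 4240 bits.
Propagation delay = 18500 / 200000000 = 92.5 μs.
Transmission budget = 407 − 92.5 = 314.5 μs.
R ≥ L / t_tx = 4240 bits / 0.0003145 s = 13.5 Mbps.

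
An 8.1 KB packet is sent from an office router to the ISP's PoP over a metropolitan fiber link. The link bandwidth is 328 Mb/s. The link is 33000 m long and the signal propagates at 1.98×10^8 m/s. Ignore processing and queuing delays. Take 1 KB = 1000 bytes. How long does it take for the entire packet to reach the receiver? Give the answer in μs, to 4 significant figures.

L = 64800 bits.
Transmission delay = L/R = 64800 / 328000000 = 197.561 μs.
Propagation delay = d/s = 33000 m / 198000000 m/s = 166.667 μs.
Total = 364.2 μs.

364.2 μs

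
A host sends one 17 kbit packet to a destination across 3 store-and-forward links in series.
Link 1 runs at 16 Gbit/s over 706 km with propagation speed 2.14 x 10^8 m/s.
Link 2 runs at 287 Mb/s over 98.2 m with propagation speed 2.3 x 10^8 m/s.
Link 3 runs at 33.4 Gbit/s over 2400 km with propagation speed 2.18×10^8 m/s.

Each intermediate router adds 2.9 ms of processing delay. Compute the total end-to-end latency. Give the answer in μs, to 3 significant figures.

20200 μs

L = 17000 bits.
Transmission delays (L/R per hop): 1.0625, 59.2334, 0.508982 μs; sum = 60.8049 μs.
Propagation delays (d/s per hop): 3299.07, 0.426957, 11009.2 μs; sum = 14308.7 μs.
Processing at 2 router(s): 2 × 2.9 ms = 5800 μs.
End-to-end = 20200 μs.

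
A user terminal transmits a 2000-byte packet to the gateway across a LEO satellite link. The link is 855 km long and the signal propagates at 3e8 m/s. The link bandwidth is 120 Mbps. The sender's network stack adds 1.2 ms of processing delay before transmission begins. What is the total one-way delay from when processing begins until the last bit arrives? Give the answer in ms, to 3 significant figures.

L = 2000 × 8 = 16000 bits.
Transmission delay = L/R = 16000 / 120000000 = 0.133333 ms.
Propagation delay = d/s = 855000 m / 300000000 m/s = 2.85 ms.
Plus processing delay 1.2 ms = 1.2 ms.
Total = 4.18 ms.

4.18 ms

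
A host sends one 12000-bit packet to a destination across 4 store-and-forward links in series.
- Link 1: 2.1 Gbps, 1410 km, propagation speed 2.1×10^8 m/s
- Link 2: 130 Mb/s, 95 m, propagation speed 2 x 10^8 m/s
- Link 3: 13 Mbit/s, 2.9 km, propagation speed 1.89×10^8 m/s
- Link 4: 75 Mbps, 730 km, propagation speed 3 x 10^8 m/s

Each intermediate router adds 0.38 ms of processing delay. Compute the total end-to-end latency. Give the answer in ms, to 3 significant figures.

11.5 ms

Transmission delays (L/R per hop): 0.00571429, 0.0923077, 0.923077, 0.16 ms; sum = 1.1811 ms.
Propagation delays (d/s per hop): 6.71429, 0.000475, 0.0153439, 2.43333 ms; sum = 9.16344 ms.
Processing at 3 router(s): 3 × 0.38 ms = 1.14 ms.
End-to-end = 11.5 ms.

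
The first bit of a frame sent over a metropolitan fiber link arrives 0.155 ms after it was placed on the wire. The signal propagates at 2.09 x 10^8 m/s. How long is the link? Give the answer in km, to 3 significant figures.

32.4 km

d = s × t_prop = 209000000 × 0.000155 = 32.4 km.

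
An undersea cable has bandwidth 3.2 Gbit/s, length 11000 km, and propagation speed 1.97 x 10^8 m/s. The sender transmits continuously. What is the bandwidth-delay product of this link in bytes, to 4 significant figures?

22340000 bytes

Propagation delay = 11000000 / 197000000 = 0.0558376 s.
BDP = R × t_prop = 3200000000 × 0.0558376 = 178680000 bits.
In bytes: 178680000/8 = 22340000 bytes.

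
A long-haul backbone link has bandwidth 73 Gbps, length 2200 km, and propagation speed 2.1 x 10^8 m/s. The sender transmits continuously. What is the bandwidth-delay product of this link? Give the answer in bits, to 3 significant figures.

765000000 bits

Propagation delay = 2200000 / 210000000 = 0.0104762 s.
BDP = R × t_prop = 73000000000 × 0.0104762 = 764762000 bits.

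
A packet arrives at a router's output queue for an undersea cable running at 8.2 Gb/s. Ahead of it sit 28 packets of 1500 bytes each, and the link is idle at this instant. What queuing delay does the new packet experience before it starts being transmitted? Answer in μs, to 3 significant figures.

Each queued packet: L/R = 12000/8.2e+09 = 1.46341 μs.
28 queued → 40.9756 μs.
Queuing delay = 41.0 μs.

41.0 μs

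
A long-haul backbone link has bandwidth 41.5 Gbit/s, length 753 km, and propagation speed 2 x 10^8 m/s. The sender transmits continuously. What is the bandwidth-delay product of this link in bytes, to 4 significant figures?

Propagation delay = 753000 / 200000000 = 0.003765 s.
BDP = R × t_prop = 41500000000 × 0.003765 = 156248000 bits.
In bytes: 156248000/8 = 19530000 bytes.

19530000 bytes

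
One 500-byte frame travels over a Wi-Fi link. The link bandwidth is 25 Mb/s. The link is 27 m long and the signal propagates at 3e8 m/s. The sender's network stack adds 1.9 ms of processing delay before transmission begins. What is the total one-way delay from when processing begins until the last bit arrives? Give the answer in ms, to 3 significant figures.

2.06 ms

L = 500 × 8 = 4000 bits.
Transmission delay = L/R = 4000 / 25000000 = 0.16 ms.
Propagation delay = d/s = 27 m / 300000000 m/s = 9e-05 ms.
Plus processing delay 1.9 ms = 1.9 ms.
Total = 2.06 ms.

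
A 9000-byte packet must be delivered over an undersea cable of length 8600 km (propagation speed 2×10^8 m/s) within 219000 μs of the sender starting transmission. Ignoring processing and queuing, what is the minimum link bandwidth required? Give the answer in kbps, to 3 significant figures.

L = 72000 bits.
Propagation delay = 8600000 / 200000000 = 43000 μs.
Transmission budget = 219000 − 43000 = 176000 μs.
R ≥ L / t_tx = 72000 bits / 0.176 s = 409 kbps.

409 kbps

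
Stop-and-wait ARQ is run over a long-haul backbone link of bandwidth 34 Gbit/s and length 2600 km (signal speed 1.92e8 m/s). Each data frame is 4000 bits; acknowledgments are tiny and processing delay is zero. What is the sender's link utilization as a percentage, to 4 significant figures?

0.0004344 %

t_tx = L/R = 4000/34000000000 = 1.17647e-07 s.
t_prop = 2600000/192000000 = 0.0135417 s; RTT = 0.0270833 s.
Cycle = t_tx + RTT = 0.0270835 s.
Utilization = t_tx / cycle = 1.17647e-07/0.0270835 = 0.0004344 %.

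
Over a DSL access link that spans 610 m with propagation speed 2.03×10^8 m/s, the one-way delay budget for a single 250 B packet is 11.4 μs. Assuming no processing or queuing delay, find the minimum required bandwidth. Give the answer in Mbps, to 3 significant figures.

L = 2000 bits.
Propagation delay = 610 / 2.03e+08 = 3.00493 μs.
Transmission budget = 11.4 − 3.00493 = 8.39507 μs.
R ≥ L / t_tx = 2000 bits / 8.39507e-06 s = 238 Mbps.

238 Mbps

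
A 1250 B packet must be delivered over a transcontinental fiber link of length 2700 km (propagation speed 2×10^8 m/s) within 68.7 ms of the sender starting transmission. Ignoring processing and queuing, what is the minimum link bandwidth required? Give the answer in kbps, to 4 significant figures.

181.2 kbps

L = 10000 bits.
Propagation delay = 2700000 / 200000000 = 13.5 ms.
Transmission budget = 68.7 − 13.5 = 55.2 ms.
R ≥ L / t_tx = 10000 bits / 0.0552 s = 181.2 kbps.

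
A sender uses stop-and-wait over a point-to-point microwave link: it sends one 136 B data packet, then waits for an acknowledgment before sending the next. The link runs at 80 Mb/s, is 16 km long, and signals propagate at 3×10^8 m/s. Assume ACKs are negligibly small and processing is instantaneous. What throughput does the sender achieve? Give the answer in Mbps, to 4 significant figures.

t_tx = L/R = 1088/80000000 = 1.36e-05 s.
t_prop = 16000/300000000 = 5.33333e-05 s; RTT = 0.000106667 s.
Cycle = t_tx + RTT = 0.000120267 s.
Throughput = L / cycle = 1088 / 0.000120267 = 9.047 Mbps.

9.047 Mbps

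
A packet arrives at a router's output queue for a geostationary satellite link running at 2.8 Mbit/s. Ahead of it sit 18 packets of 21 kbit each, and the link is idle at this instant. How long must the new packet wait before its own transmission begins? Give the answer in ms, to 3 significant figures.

135 ms

Each queued packet: L/R = 21000/2800000 = 7.5 ms.
18 queued → 135 ms.
Queuing delay = 135 ms.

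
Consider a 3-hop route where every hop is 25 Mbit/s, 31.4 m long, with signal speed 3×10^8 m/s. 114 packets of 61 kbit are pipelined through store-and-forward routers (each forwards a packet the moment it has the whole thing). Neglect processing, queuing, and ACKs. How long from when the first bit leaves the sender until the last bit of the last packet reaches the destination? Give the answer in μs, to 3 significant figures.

Per-hop transmission t_tx = L/R = 61000/25000000 = 2440 μs.
Per-hop propagation t_prop = 31.4/300000000 = 0.104667 μs.
Pipeline fill: first packet needs 3·t_tx to clear all hops; remaining 113 packets each add one t_tx.
Total = (3+114-1)·t_tx + 3·t_prop = 116·2440 + 3·0.104667 = 283000 μs.

283000 μs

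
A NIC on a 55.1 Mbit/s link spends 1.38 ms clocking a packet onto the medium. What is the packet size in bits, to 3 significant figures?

76000 bits

L = R × t_tx = 55100000 b/s × 0.00138 s = 76038 bits.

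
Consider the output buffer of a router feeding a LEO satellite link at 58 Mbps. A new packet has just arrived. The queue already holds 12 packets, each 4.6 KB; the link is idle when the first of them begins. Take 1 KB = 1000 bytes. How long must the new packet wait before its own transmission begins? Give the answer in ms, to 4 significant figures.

7.614 ms

Each queued packet: L/R = 36800/58000000 = 0.634483 ms.
12 queued → 7.61379 ms.
Queuing delay = 7.614 ms.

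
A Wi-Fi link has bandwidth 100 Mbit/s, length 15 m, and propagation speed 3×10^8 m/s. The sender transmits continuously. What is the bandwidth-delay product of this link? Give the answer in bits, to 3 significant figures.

Propagation delay = 15 / 300000000 = 5e-08 s.
BDP = R × t_prop = 100000000 × 5e-08 = 5 bits.

5.00 bits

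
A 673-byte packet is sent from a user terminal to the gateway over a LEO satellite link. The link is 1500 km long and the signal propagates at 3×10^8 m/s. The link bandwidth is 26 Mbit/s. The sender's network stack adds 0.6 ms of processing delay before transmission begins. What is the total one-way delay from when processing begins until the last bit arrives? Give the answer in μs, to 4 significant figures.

5807 μs

L = 673 × 8 = 5384 bits.
Transmission delay = L/R = 5384 / 26000000 = 207.077 μs.
Propagation delay = d/s = 1500000 m / 300000000 m/s = 5000 μs.
Plus processing delay 0.6 ms = 600 μs.
Total = 5807 μs.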